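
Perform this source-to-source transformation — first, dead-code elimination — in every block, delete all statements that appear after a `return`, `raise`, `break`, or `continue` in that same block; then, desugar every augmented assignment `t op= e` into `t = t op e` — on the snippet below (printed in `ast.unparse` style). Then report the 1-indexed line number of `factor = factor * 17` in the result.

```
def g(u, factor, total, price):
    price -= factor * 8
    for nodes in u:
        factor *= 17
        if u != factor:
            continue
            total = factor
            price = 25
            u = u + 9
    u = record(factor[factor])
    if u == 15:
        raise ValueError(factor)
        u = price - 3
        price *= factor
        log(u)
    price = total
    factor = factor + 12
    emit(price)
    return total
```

Transformed code:
def g(u, factor, total, price):
    price = price - factor * 8
    for nodes in u:
        factor = factor * 17
        if u != factor:
            continue
    u = record(factor[factor])
    if u == 15:
        raise ValueError(factor)
    price = total
    factor = factor + 12
    emit(price)
    return total

4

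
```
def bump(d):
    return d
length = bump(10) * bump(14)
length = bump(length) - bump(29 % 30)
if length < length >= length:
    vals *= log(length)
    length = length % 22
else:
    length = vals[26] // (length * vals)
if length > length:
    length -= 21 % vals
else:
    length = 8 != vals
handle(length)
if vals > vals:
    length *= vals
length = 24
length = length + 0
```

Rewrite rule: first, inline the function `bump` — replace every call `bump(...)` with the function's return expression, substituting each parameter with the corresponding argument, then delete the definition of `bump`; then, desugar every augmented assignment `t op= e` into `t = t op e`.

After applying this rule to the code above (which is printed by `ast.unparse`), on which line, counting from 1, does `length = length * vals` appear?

14

Transformed code:
length = 10 * 14
length = length - 29 % 30
if length < length >= length:
    vals = vals * log(length)
    length = length % 22
else:
    length = vals[26] // (length * vals)
if length > length:
    length = length - 21 % vals
else:
    length = 8 != vals
handle(length)
if vals > vals:
    length = length * vals
length = 24
length = length + 0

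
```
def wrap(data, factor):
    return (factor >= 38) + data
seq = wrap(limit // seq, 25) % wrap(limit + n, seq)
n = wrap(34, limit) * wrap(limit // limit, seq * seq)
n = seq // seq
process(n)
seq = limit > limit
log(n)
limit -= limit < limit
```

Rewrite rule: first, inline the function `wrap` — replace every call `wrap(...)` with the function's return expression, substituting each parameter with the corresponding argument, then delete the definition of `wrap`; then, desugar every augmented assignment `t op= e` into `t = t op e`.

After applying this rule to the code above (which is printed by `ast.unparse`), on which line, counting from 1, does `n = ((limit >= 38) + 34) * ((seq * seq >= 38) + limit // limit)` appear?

2

Transformed code:
seq = ((25 >= 38) + limit // seq) % ((seq >= 38) + (limit + n))
n = ((limit >= 38) + 34) * ((seq * seq >= 38) + limit // limit)
n = seq // seq
process(n)
seq = limit > limit
log(n)
limit = limit - (limit < limit)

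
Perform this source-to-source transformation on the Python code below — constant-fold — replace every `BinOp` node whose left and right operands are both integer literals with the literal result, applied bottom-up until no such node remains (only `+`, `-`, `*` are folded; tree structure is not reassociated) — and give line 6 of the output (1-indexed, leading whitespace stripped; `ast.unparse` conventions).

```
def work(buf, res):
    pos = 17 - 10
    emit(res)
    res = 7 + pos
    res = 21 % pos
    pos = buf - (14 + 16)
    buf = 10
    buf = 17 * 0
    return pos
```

Transformed code:
def work(buf, res):
    pos = 7
    emit(res)
    res = 7 + pos
    res = 21 % pos
    pos = buf - 30
    buf = 10
    buf = 0
    return pos

pos = buf - 30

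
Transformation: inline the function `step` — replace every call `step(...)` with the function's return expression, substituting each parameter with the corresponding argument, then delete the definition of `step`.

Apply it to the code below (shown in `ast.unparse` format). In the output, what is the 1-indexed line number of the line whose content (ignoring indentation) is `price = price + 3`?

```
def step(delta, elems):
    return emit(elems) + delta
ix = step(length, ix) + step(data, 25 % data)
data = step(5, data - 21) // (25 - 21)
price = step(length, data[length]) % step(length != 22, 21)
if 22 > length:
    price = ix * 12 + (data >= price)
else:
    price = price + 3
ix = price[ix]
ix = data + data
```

7

Transformed code:
ix = emit(ix) + length + (emit(25 % data) + data)
data = (emit(data - 21) + 5) // (25 - 21)
price = (emit(data[length]) + length) % (emit(21) + (length != 22))
if 22 > length:
    price = ix * 12 + (data >= price)
else:
    price = price + 3
ix = price[ix]
ix = data + data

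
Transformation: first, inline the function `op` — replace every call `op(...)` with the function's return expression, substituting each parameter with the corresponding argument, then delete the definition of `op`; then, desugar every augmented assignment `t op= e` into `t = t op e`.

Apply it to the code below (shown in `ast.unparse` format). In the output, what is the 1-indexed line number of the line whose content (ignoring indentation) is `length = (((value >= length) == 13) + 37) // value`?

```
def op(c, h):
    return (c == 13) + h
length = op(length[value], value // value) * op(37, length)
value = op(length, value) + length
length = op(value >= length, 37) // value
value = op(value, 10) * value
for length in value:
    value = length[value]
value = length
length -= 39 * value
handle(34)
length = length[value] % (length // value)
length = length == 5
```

3

Transformed code:
length = ((length[value] == 13) + value // value) * ((37 == 13) + length)
value = (length == 13) + value + length
length = (((value >= length) == 13) + 37) // value
value = ((value == 13) + 10) * value
for length in value:
    value = length[value]
value = length
length = length - 39 * value
handle(34)
length = length[value] % (length // value)
length = length == 5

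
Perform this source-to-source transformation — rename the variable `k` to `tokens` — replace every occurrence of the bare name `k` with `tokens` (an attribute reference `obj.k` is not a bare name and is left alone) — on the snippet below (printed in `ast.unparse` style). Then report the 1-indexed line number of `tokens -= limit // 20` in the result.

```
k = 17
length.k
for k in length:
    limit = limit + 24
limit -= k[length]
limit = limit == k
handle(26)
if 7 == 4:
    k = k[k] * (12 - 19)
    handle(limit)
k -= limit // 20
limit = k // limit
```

Transformed code:
tokens = 17
length.k
for tokens in length:
    limit = limit + 24
limit -= tokens[length]
limit = limit == tokens
handle(26)
if 7 == 4:
    tokens = tokens[tokens] * (12 - 19)
    handle(limit)
tokens -= limit // 20
limit = tokens // limit

11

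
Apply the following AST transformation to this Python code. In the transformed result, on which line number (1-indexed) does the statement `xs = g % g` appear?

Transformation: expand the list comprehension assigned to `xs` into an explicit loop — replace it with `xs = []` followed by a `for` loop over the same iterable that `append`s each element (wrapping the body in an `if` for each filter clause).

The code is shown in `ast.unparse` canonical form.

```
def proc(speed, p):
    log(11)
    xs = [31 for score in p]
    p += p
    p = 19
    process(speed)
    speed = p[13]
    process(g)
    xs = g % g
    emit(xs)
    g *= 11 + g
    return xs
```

11

Transformed code:
def proc(speed, p):
    log(11)
    xs = []
    for score in p:
        xs.append(31)
    p += p
    p = 19
    process(speed)
    speed = p[13]
    process(g)
    xs = g % g
    emit(xs)
    g *= 11 + g
    return xs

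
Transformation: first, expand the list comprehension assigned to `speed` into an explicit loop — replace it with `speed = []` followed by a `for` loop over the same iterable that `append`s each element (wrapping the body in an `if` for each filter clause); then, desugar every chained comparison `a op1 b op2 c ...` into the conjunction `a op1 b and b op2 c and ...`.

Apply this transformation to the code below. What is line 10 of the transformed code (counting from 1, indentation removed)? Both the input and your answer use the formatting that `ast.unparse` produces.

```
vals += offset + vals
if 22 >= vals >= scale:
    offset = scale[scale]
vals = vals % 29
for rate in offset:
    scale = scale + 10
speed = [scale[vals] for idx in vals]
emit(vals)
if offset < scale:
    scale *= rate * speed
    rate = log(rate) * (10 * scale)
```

emit(vals)

Transformed code:
vals += offset + vals
if 22 >= vals and vals >= scale:
    offset = scale[scale]
vals = vals % 29
for rate in offset:
    scale = scale + 10
speed = []
for idx in vals:
    speed.append(scale[vals])
emit(vals)
if offset < scale:
    scale *= rate * speed
    rate = log(rate) * (10 * scale)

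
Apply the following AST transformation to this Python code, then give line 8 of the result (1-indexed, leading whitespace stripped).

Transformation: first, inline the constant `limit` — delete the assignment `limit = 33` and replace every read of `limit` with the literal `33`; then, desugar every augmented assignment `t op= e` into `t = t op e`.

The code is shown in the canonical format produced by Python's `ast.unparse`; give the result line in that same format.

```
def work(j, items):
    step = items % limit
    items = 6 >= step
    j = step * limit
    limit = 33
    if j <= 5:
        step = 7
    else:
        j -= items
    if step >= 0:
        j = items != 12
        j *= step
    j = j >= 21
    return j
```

j = j - items

Transformed code:
def work(j, items):
    step = items % 33
    items = 6 >= step
    j = step * 33
    if j <= 5:
        step = 7
    else:
        j = j - items
    if step >= 0:
        j = items != 12
        j = j * step
    j = j >= 21
    return j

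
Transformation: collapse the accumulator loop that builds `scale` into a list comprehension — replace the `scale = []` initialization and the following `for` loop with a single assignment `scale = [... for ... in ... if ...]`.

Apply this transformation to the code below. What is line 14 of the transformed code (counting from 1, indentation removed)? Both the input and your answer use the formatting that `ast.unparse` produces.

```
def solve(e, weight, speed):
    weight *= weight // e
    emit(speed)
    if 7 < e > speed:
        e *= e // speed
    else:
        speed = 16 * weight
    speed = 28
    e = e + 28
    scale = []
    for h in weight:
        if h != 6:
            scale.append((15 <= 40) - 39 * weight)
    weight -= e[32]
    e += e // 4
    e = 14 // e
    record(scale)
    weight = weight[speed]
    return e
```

Transformed code:
def solve(e, weight, speed):
    weight *= weight // e
    emit(speed)
    if 7 < e > speed:
        e *= e // speed
    else:
        speed = 16 * weight
    speed = 28
    e = e + 28
    scale = [(15 <= 40) - 39 * weight for h in weight if h != 6]
    weight -= e[32]
    e += e // 4
    e = 14 // e
    record(scale)
    weight = weight[speed]
    return e

record(scale)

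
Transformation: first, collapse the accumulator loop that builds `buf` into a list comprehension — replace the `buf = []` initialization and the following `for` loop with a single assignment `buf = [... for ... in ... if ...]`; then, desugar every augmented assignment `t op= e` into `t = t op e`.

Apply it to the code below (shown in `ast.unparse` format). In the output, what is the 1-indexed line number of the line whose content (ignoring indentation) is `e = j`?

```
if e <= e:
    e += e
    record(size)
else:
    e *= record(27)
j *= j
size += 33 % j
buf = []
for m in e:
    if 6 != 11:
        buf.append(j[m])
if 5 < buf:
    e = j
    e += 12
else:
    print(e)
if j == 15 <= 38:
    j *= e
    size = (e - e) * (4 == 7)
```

Transformed code:
if e <= e:
    e = e + e
    record(size)
else:
    e = e * record(27)
j = j * j
size = size + 33 % j
buf = [j[m] for m in e if 6 != 11]
if 5 < buf:
    e = j
    e = e + 12
else:
    print(e)
if j == 15 <= 38:
    j = j * e
    size = (e - e) * (4 == 7)

10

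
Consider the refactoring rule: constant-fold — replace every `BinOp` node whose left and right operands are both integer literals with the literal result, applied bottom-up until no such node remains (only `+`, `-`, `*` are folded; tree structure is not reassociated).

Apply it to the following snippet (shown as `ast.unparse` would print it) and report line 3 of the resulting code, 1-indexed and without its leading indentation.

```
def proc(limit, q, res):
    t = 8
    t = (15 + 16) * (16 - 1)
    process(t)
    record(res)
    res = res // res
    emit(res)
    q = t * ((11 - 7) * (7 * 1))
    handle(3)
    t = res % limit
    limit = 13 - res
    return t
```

Transformed code:
def proc(limit, q, res):
    t = 8
    t = 465
    process(t)
    record(res)
    res = res // res
    emit(res)
    q = t * 28
    handle(3)
    t = res % limit
    limit = 13 - res
    return t

t = 465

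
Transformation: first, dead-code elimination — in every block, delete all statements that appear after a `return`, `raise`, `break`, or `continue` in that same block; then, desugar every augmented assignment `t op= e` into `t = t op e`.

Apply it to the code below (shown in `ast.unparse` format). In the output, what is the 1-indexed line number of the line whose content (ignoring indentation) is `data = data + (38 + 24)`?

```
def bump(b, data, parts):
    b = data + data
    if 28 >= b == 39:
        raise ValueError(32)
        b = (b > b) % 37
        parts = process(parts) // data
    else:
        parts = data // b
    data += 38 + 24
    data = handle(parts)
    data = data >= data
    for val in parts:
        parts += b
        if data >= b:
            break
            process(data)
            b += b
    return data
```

7

Transformed code:
def bump(b, data, parts):
    b = data + data
    if 28 >= b == 39:
        raise ValueError(32)
    else:
        parts = data // b
    data = data + (38 + 24)
    data = handle(parts)
    data = data >= data
    for val in parts:
        parts = parts + b
        if data >= b:
            break
    return data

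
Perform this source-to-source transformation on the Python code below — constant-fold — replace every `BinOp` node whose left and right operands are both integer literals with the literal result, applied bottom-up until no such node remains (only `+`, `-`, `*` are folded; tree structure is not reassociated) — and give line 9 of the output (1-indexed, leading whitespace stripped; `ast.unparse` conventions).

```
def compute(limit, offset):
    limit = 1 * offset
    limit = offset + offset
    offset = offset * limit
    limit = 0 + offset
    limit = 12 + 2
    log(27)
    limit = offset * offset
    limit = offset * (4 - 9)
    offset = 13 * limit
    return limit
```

limit = offset * -5

Transformed code:
def compute(limit, offset):
    limit = 1 * offset
    limit = offset + offset
    offset = offset * limit
    limit = 0 + offset
    limit = 14
    log(27)
    limit = offset * offset
    limit = offset * -5
    offset = 13 * limit
    return limit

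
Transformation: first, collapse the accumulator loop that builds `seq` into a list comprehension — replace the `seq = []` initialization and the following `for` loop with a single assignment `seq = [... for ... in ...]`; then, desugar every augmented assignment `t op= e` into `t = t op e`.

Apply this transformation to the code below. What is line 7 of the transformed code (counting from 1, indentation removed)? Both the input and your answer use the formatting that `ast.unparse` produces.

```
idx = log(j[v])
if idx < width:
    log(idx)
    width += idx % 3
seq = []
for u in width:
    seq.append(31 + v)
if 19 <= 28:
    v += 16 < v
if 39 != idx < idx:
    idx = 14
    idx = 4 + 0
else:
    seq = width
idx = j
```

v = v + (16 < v)

Transformed code:
idx = log(j[v])
if idx < width:
    log(idx)
    width = width + idx % 3
seq = [31 + v for u in width]
if 19 <= 28:
    v = v + (16 < v)
if 39 != idx < idx:
    idx = 14
    idx = 4 + 0
else:
    seq = width
idx = j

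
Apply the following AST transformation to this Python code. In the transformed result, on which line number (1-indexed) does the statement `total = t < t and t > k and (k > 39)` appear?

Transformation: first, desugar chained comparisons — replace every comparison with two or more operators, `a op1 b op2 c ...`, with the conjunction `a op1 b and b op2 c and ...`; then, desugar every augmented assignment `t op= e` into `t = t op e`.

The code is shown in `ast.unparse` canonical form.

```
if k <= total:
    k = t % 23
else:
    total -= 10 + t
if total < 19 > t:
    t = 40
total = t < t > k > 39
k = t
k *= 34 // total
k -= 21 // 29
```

Transformed code:
if k <= total:
    k = t % 23
else:
    total = total - (10 + t)
if total < 19 and 19 > t:
    t = 40
total = t < t and t > k and (k > 39)
k = t
k = k * (34 // total)
k = k - 21 // 29

7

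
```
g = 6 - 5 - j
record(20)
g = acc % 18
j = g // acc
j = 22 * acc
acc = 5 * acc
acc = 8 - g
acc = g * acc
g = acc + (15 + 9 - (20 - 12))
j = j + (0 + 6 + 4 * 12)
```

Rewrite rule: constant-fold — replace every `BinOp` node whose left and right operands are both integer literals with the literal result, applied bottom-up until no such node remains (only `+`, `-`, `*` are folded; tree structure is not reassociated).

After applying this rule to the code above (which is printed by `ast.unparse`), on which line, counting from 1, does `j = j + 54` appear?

Transformed code:
g = 1 - j
record(20)
g = acc % 18
j = g // acc
j = 22 * acc
acc = 5 * acc
acc = 8 - g
acc = g * acc
g = acc + 16
j = j + 54

10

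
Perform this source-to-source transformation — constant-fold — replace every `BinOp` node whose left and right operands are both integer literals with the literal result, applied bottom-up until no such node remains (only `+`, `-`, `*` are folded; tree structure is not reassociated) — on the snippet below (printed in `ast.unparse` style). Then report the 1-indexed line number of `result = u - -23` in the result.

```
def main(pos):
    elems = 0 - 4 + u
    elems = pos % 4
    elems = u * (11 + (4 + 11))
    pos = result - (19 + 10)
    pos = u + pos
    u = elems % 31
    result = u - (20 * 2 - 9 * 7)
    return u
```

8

Transformed code:
def main(pos):
    elems = -4 + u
    elems = pos % 4
    elems = u * 26
    pos = result - 29
    pos = u + pos
    u = elems % 31
    result = u - -23
    return u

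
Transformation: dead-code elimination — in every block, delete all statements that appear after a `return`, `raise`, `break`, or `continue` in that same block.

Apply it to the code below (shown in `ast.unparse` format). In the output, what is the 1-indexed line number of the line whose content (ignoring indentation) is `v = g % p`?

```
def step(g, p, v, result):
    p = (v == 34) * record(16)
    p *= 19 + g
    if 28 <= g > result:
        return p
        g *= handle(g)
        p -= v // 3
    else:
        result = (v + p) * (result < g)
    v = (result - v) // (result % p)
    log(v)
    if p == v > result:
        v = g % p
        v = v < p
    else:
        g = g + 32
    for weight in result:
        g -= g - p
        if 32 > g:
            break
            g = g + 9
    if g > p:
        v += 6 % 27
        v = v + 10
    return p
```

11

Transformed code:
def step(g, p, v, result):
    p = (v == 34) * record(16)
    p *= 19 + g
    if 28 <= g > result:
        return p
    else:
        result = (v + p) * (result < g)
    v = (result - v) // (result % p)
    log(v)
    if p == v > result:
        v = g % p
        v = v < p
    else:
        g = g + 32
    for weight in result:
        g -= g - p
        if 32 > g:
            break
    if g > p:
        v += 6 % 27
        v = v + 10
    return p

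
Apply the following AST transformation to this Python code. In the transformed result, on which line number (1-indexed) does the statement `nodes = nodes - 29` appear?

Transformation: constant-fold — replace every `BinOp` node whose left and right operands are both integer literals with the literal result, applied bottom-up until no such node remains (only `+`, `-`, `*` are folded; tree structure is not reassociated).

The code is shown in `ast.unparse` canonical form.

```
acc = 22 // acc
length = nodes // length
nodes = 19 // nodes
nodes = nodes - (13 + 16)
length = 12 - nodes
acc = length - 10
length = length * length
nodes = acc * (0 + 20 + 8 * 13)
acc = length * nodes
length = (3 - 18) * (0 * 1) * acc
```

Transformed code:
acc = 22 // acc
length = nodes // length
nodes = 19 // nodes
nodes = nodes - 29
length = 12 - nodes
acc = length - 10
length = length * length
nodes = acc * 124
acc = length * nodes
length = 0 * acc

4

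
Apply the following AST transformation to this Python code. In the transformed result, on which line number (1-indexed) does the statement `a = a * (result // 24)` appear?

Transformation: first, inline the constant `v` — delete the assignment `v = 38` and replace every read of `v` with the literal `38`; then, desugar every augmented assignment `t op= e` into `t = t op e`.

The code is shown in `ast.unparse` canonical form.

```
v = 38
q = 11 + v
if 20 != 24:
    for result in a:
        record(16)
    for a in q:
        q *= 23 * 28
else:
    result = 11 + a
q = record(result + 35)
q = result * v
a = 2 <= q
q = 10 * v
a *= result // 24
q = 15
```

Transformed code:
q = 11 + 38
if 20 != 24:
    for result in a:
        record(16)
    for a in q:
        q = q * (23 * 28)
else:
    result = 11 + a
q = record(result + 35)
q = result * 38
a = 2 <= q
q = 10 * 38
a = a * (result // 24)
q = 15

13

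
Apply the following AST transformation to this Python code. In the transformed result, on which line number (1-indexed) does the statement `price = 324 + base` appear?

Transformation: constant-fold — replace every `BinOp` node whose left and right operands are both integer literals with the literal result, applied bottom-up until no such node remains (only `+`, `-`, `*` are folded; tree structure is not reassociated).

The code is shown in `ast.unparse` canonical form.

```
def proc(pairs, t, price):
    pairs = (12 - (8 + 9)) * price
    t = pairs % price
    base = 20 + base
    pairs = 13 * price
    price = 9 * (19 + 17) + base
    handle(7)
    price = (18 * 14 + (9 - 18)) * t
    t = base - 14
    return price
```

6

Transformed code:
def proc(pairs, t, price):
    pairs = -5 * price
    t = pairs % price
    base = 20 + base
    pairs = 13 * price
    price = 324 + base
    handle(7)
    price = 243 * t
    t = base - 14
    return price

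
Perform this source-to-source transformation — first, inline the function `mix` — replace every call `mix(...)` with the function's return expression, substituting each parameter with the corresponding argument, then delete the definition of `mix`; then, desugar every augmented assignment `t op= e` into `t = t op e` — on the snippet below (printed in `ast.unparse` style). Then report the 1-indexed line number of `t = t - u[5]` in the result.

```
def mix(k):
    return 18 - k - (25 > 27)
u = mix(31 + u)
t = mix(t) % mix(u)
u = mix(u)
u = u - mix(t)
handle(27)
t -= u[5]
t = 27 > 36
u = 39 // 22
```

6

Transformed code:
u = 18 - (31 + u) - (25 > 27)
t = (18 - t - (25 > 27)) % (18 - u - (25 > 27))
u = 18 - u - (25 > 27)
u = u - (18 - t - (25 > 27))
handle(27)
t = t - u[5]
t = 27 > 36
u = 39 // 22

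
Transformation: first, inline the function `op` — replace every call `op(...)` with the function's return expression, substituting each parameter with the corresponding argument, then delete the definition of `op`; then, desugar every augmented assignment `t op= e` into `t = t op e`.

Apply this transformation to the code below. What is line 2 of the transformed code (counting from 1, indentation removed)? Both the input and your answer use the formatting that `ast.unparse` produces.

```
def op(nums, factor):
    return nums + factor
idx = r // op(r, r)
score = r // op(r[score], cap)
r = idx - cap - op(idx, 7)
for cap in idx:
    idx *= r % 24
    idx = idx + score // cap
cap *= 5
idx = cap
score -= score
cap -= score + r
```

score = r // (r[score] + cap)

Transformed code:
idx = r // (r + r)
score = r // (r[score] + cap)
r = idx - cap - (idx + 7)
for cap in idx:
    idx = idx * (r % 24)
    idx = idx + score // cap
cap = cap * 5
idx = cap
score = score - score
cap = cap - (score + r)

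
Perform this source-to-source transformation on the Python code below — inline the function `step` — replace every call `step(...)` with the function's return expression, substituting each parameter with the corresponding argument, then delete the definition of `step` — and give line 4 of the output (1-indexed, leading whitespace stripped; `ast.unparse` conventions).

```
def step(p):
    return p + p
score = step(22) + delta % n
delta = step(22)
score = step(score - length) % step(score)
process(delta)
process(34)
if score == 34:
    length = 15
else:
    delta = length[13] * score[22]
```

Transformed code:
score = 22 + 22 + delta % n
delta = 22 + 22
score = (score - length + (score - length)) % (score + score)
process(delta)
process(34)
if score == 34:
    length = 15
else:
    delta = length[13] * score[22]

process(delta)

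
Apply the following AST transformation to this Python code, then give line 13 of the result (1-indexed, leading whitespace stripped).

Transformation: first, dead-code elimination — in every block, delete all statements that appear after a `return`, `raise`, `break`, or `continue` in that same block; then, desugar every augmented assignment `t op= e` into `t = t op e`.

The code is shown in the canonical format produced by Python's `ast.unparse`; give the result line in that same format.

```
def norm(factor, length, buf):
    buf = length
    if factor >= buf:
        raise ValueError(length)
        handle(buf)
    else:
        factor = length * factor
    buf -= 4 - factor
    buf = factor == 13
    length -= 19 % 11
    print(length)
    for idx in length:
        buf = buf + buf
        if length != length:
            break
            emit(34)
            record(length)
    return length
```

if length != length:

Transformed code:
def norm(factor, length, buf):
    buf = length
    if factor >= buf:
        raise ValueError(length)
    else:
        factor = length * factor
    buf = buf - (4 - factor)
    buf = factor == 13
    length = length - 19 % 11
    print(length)
    for idx in length:
        buf = buf + buf
        if length != length:
            break
    return length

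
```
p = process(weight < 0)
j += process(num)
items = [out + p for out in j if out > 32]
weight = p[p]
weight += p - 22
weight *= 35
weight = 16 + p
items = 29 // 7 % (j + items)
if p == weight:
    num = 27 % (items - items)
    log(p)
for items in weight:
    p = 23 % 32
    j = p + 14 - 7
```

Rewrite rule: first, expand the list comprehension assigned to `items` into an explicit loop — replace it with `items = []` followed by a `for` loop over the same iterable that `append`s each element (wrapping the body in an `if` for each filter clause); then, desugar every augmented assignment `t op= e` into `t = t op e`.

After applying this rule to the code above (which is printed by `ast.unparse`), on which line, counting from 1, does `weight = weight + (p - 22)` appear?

Transformed code:
p = process(weight < 0)
j = j + process(num)
items = []
for out in j:
    if out > 32:
        items.append(out + p)
weight = p[p]
weight = weight + (p - 22)
weight = weight * 35
weight = 16 + p
items = 29 // 7 % (j + items)
if p == weight:
    num = 27 % (items - items)
    log(p)
for items in weight:
    p = 23 % 32
    j = p + 14 - 7

8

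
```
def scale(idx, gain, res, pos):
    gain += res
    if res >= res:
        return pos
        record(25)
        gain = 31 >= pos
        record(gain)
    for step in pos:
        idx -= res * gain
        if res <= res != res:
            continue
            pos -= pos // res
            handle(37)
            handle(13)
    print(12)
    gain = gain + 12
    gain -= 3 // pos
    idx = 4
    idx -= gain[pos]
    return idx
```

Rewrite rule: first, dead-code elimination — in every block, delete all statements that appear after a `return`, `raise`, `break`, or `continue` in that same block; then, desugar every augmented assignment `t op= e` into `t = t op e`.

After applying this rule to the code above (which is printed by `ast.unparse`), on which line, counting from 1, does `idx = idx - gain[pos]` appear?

Transformed code:
def scale(idx, gain, res, pos):
    gain = gain + res
    if res >= res:
        return pos
    for step in pos:
        idx = idx - res * gain
        if res <= res != res:
            continue
    print(12)
    gain = gain + 12
    gain = gain - 3 // pos
    idx = 4
    idx = idx - gain[pos]
    return idx

13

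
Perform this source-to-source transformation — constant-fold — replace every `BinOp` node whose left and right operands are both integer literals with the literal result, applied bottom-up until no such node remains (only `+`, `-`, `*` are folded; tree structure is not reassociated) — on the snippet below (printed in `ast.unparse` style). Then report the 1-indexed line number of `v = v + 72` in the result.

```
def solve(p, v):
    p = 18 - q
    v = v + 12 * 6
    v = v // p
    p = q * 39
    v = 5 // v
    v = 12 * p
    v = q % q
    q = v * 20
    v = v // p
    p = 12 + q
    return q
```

Transformed code:
def solve(p, v):
    p = 18 - q
    v = v + 72
    v = v // p
    p = q * 39
    v = 5 // v
    v = 12 * p
    v = q % q
    q = v * 20
    v = v // p
    p = 12 + q
    return q

3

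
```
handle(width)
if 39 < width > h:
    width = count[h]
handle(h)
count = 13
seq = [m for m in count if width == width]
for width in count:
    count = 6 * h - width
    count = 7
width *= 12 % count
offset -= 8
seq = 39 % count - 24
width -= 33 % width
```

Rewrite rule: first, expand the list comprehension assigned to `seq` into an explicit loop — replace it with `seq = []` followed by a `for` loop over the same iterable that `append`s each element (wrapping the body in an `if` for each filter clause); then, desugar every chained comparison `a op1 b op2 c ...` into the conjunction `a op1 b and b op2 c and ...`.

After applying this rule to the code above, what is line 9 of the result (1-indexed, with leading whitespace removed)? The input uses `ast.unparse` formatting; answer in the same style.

Transformed code:
handle(width)
if 39 < width and width > h:
    width = count[h]
handle(h)
count = 13
seq = []
for m in count:
    if width == width:
        seq.append(m)
for width in count:
    count = 6 * h - width
    count = 7
width *= 12 % count
offset -= 8
seq = 39 % count - 24
width -= 33 % width

seq.append(m)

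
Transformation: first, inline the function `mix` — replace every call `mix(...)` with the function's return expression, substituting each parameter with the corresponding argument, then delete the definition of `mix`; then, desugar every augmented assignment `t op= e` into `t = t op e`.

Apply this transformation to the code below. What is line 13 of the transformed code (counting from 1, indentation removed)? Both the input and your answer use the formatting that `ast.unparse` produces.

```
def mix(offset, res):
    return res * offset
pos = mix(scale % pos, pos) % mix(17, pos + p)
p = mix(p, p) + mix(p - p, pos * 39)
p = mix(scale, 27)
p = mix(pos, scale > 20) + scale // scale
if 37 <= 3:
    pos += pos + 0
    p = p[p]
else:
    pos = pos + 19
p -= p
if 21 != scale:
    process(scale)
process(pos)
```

process(pos)

Transformed code:
pos = pos * (scale % pos) % ((pos + p) * 17)
p = p * p + pos * 39 * (p - p)
p = 27 * scale
p = (scale > 20) * pos + scale // scale
if 37 <= 3:
    pos = pos + (pos + 0)
    p = p[p]
else:
    pos = pos + 19
p = p - p
if 21 != scale:
    process(scale)
process(pos)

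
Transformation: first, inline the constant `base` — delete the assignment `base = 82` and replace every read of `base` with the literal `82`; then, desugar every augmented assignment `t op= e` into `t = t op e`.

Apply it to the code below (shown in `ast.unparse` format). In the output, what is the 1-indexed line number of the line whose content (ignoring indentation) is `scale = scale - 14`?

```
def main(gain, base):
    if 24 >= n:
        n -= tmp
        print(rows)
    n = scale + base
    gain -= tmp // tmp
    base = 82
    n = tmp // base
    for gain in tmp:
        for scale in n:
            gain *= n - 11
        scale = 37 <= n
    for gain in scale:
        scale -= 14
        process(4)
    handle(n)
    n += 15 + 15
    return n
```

Transformed code:
def main(gain, base):
    if 24 >= n:
        n = n - tmp
        print(rows)
    n = scale + 82
    gain = gain - tmp // tmp
    n = tmp // 82
    for gain in tmp:
        for scale in n:
            gain = gain * (n - 11)
        scale = 37 <= n
    for gain in scale:
        scale = scale - 14
        process(4)
    handle(n)
    n = n + (15 + 15)
    return n

13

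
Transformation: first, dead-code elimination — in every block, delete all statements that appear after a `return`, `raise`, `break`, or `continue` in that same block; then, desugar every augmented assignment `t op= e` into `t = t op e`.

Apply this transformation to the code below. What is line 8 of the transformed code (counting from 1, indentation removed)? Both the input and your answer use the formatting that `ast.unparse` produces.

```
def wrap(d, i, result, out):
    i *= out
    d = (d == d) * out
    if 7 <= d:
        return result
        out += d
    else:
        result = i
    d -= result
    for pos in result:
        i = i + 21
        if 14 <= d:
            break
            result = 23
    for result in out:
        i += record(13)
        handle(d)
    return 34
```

Transformed code:
def wrap(d, i, result, out):
    i = i * out
    d = (d == d) * out
    if 7 <= d:
        return result
    else:
        result = i
    d = d - result
    for pos in result:
        i = i + 21
        if 14 <= d:
            break
    for result in out:
        i = i + record(13)
        handle(d)
    return 34

d = d - result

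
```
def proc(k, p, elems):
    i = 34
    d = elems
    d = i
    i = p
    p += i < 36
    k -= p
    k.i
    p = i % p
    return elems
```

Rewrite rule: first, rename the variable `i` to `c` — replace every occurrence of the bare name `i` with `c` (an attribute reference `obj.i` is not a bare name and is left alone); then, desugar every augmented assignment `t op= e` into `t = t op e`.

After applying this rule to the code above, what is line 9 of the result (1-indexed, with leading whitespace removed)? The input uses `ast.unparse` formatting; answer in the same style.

p = c % p

Transformed code:
def proc(k, p, elems):
    c = 34
    d = elems
    d = c
    c = p
    p = p + (c < 36)
    k = k - p
    k.i
    p = c % p
    return elems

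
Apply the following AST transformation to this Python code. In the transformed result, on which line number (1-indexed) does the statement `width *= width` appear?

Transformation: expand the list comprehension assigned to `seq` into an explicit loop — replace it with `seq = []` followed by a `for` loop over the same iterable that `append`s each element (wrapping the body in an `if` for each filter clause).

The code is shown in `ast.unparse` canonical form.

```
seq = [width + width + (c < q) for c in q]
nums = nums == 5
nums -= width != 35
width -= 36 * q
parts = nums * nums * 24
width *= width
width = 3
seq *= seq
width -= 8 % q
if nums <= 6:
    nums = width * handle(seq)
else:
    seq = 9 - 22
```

8

Transformed code:
seq = []
for c in q:
    seq.append(width + width + (c < q))
nums = nums == 5
nums -= width != 35
width -= 36 * q
parts = nums * nums * 24
width *= width
width = 3
seq *= seq
width -= 8 % q
if nums <= 6:
    nums = width * handle(seq)
else:
    seq = 9 - 22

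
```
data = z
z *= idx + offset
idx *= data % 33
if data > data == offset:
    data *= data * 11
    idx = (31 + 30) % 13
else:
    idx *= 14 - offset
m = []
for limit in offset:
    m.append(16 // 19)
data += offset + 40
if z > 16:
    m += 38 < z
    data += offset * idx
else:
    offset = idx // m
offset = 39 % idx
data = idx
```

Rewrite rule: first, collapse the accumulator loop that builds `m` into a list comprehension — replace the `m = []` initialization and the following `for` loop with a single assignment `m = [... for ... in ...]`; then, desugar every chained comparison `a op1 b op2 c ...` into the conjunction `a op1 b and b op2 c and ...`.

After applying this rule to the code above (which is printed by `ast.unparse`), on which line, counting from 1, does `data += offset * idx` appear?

13

Transformed code:
data = z
z *= idx + offset
idx *= data % 33
if data > data and data == offset:
    data *= data * 11
    idx = (31 + 30) % 13
else:
    idx *= 14 - offset
m = [16 // 19 for limit in offset]
data += offset + 40
if z > 16:
    m += 38 < z
    data += offset * idx
else:
    offset = idx // m
offset = 39 % idx
data = idx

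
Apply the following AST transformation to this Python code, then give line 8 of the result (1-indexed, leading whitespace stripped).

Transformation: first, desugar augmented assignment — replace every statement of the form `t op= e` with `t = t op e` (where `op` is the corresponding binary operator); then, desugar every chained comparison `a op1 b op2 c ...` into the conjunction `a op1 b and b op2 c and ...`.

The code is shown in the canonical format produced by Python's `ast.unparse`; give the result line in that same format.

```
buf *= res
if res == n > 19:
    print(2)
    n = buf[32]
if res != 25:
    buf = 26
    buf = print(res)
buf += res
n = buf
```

buf = buf + res

Transformed code:
buf = buf * res
if res == n and n > 19:
    print(2)
    n = buf[32]
if res != 25:
    buf = 26
    buf = print(res)
buf = buf + res
n = buf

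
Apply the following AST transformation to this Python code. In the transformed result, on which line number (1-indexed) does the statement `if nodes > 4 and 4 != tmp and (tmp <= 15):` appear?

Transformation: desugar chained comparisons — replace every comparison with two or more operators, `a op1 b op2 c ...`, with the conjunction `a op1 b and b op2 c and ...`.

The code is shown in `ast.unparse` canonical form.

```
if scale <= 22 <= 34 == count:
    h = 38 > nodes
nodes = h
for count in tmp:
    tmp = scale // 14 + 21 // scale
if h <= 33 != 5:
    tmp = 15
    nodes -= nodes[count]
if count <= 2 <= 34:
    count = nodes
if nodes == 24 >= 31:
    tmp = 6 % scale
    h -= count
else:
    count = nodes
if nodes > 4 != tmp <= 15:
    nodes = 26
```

Transformed code:
if scale <= 22 and 22 <= 34 and (34 == count):
    h = 38 > nodes
nodes = h
for count in tmp:
    tmp = scale // 14 + 21 // scale
if h <= 33 and 33 != 5:
    tmp = 15
    nodes -= nodes[count]
if count <= 2 and 2 <= 34:
    count = nodes
if nodes == 24 and 24 >= 31:
    tmp = 6 % scale
    h -= count
else:
    count = nodes
if nodes > 4 and 4 != tmp and (tmp <= 15):
    nodes = 26

16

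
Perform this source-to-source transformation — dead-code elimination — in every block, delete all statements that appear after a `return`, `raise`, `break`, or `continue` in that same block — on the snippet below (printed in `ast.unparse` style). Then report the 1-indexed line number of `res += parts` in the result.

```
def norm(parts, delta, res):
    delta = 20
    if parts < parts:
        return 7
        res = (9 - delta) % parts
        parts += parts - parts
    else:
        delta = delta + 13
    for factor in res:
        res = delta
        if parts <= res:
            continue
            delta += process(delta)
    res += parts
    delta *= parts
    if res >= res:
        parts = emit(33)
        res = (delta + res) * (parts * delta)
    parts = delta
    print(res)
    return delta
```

11

Transformed code:
def norm(parts, delta, res):
    delta = 20
    if parts < parts:
        return 7
    else:
        delta = delta + 13
    for factor in res:
        res = delta
        if parts <= res:
            continue
    res += parts
    delta *= parts
    if res >= res:
        parts = emit(33)
        res = (delta + res) * (parts * delta)
    parts = delta
    print(res)
    return delta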